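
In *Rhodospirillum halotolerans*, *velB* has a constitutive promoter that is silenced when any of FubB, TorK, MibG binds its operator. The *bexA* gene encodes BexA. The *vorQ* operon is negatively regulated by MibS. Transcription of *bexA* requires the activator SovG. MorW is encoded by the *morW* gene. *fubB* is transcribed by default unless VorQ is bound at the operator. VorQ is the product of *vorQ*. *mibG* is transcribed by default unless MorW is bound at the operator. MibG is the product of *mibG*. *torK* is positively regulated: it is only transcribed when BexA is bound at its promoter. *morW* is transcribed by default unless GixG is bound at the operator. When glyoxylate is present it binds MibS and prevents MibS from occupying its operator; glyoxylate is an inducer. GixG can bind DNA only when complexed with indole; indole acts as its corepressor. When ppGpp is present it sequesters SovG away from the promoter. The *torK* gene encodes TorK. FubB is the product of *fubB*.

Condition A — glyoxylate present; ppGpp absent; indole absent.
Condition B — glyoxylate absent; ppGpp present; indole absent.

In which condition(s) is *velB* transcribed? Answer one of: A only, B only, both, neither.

Condition A:
Glyoxylate is present, so MibS is inactive.
With no repressor bound, *vorQ* is transcribed.
So VorQ is produced and active.
With repressor VorQ bound, *fubB* is not transcribed.
So FubB is not produced.
ppGpp is absent, so SovG is active.
No repressor is bound and SovG is active, so *bexA* is transcribed.
So BexA is produced and active.
No repressor is bound and BexA is active, so *torK* is transcribed.
So TorK is produced and active.
Indole is absent, so GixG is inactive.
With no repressor bound, *morW* is transcribed.
So MorW is produced and active.
With repressor MorW bound, *mibG* is not transcribed.
So MibG is not produced.
With repressor TorK bound, *velB* is not transcribed.
→ *velB* is OFF in A.
Condition B:
Glyoxylate is absent, so MibS is active.
With repressor MibS bound, *vorQ* is not transcribed.
So VorQ is not produced.
With no repressor bound, *fubB* is transcribed.
So FubB is produced and active.
ppGpp is present, so SovG is inactive.
Required activator SovG is absent, so *bexA* is not transcribed.
So BexA is not produced.
Required activator BexA is absent, so *torK* is not transcribed.
So TorK is not produced.
Indole is absent, so GixG is inactive.
With no repressor bound, *morW* is transcribed.
So MorW is produced and active.
With repressor MorW bound, *mibG* is not transcribed.
So MibG is not produced.
With repressor FubB bound, *velB* is not transcribed.
→ *velB* is OFF in B.

neither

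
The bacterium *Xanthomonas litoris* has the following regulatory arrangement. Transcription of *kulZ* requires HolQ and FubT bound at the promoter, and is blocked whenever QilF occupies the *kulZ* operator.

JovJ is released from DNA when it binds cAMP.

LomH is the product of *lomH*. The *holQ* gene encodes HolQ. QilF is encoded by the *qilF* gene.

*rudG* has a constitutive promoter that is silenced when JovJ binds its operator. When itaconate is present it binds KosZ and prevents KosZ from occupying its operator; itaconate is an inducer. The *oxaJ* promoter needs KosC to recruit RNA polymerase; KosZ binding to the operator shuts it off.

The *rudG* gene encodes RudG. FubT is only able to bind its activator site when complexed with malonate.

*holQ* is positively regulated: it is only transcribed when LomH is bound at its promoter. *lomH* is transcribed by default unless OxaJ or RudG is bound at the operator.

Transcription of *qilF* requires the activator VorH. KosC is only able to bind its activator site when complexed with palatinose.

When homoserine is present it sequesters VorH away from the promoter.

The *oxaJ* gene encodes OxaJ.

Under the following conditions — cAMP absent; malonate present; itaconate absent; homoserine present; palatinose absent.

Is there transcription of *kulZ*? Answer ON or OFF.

ON

Palatinose is absent, so KosC is inactive.
Itaconate is absent, so KosZ is active.
With repressor KosZ bound, *oxaJ* is not transcribed.
So OxaJ is not produced.
cAMP is absent, so JovJ is active.
With repressor JovJ bound, *rudG* is not transcribed.
So RudG is not produced.
With no repressor bound, *lomH* is transcribed.
So LomH is produced and active.
No repressor is bound and LomH is active, so *holQ* is transcribed.
So HolQ is produced and active.
Homoserine is present, so VorH is inactive.
Required activator VorH is absent, so *qilF* is not transcribed.
So QilF is not produced.
Malonate is present, so FubT is active.
No repressor is bound and HolQ and FubT are active, so *kulZ* is transcribed.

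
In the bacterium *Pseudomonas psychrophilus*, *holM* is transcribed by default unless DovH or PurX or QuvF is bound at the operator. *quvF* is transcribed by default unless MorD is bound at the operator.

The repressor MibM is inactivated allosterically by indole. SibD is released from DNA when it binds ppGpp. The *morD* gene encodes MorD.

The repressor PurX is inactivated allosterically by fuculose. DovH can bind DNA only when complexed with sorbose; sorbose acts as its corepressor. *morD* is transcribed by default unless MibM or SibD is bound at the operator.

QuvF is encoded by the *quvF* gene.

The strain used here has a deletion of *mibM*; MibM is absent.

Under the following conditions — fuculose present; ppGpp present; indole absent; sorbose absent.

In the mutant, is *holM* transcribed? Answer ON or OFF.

Sorbose is absent, so DovH is inactive.
Fuculose is present, so PurX is inactive.
MibM is non-functional in this strain, so it has no effect.
ppGpp is present, so SibD is inactive.
With no repressor bound, *morD* is transcribed.
So MorD is produced and active.
With repressor MorD bound, *quvF* is not transcribed.
So QuvF is not produced.
With no repressor bound, *holM* is transcribed.

ON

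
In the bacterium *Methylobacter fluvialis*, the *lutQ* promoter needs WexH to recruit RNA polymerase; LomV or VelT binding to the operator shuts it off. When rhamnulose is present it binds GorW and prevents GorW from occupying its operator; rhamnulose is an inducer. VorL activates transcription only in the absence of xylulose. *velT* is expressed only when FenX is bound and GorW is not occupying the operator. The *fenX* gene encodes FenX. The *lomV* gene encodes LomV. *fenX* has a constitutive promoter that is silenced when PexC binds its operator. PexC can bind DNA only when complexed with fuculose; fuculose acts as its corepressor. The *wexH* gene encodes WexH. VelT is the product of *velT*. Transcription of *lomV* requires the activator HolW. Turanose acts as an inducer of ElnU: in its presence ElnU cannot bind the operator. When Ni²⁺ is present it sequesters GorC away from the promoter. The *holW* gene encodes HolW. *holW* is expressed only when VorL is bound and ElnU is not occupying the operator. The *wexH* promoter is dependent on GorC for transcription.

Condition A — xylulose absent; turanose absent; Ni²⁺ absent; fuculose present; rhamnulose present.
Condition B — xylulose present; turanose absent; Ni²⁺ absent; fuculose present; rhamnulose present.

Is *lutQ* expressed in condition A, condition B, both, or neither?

Condition A:
Xylulose is absent, so VorL is active.
Turanose is absent, so ElnU is active.
With repressor ElnU bound, *holW* is not transcribed.
So HolW is not produced.
Required activator HolW is absent, so *lomV* is not transcribed.
So LomV is not produced.
Ni²⁺ is absent, so GorC is active.
No repressor is bound and GorC is active, so *wexH* is transcribed.
So WexH is produced and active.
Fuculose is present, so PexC is active.
With repressor PexC bound, *fenX* is not transcribed.
So FenX is not produced.
Rhamnulose is present, so GorW is inactive.
Required activator FenX is absent, so *velT* is not transcribed.
So VelT is not produced.
No repressor is bound and WexH is active, so *lutQ* is transcribed.
→ *lutQ* is ON in A.
Condition B:
Xylulose is present, so VorL is inactive.
Turanose is absent, so ElnU is active.
With repressor ElnU bound, *holW* is not transcribed.
So HolW is not produced.
Required activator HolW is absent, so *lomV* is not transcribed.
So LomV is not produced.
Ni²⁺ is absent, so GorC is active.
No repressor is bound and GorC is active, so *wexH* is transcribed.
So WexH is produced and active.
Fuculose is present, so PexC is active.
With repressor PexC bound, *fenX* is not transcribed.
So FenX is not produced.
Rhamnulose is present, so GorW is inactive.
Required activator FenX is absent, so *velT* is not transcribed.
So VelT is not produced.
No repressor is bound and WexH is active, so *lutQ* is transcribed.
→ *lutQ* is ON in B.

both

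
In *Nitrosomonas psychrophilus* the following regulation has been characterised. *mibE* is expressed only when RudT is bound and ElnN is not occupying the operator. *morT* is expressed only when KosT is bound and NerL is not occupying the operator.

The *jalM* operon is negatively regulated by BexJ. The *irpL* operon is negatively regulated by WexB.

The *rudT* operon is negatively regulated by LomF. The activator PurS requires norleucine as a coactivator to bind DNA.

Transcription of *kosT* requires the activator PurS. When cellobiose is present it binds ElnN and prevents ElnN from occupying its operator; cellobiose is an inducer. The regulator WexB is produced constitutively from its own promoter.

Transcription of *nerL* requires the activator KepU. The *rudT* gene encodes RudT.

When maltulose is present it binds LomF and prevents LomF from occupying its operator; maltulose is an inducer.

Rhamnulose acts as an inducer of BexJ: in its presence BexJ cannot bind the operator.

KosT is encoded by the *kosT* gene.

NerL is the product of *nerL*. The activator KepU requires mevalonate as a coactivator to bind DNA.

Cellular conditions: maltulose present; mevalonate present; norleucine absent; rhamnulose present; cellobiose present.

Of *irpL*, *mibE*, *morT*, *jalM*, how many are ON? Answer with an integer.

WexB is produced constitutively and is active.
With repressor WexB bound, *irpL* is not transcribed.
→ *irpL* is OFF.
Maltulose is present, so LomF is inactive.
With no repressor bound, *rudT* is transcribed.
So RudT is produced and active.
Cellobiose is present, so ElnN is inactive.
No repressor is bound and RudT is active, so *mibE* is transcribed.
→ *mibE* is ON.
Norleucine is absent, so PurS is inactive.
Required activator PurS is absent, so *kosT* is not transcribed.
So KosT is not produced.
Mevalonate is present, so KepU is active.
No repressor is bound and KepU is active, so *nerL* is transcribed.
So NerL is produced and active.
With repressor NerL bound, *morT* is not transcribed.
→ *morT* is OFF.
Rhamnulose is present, so BexJ is inactive.
With no repressor bound, *jalM* is transcribed.
→ *jalM* is ON.
2 of the 4 genes are transcribed.

2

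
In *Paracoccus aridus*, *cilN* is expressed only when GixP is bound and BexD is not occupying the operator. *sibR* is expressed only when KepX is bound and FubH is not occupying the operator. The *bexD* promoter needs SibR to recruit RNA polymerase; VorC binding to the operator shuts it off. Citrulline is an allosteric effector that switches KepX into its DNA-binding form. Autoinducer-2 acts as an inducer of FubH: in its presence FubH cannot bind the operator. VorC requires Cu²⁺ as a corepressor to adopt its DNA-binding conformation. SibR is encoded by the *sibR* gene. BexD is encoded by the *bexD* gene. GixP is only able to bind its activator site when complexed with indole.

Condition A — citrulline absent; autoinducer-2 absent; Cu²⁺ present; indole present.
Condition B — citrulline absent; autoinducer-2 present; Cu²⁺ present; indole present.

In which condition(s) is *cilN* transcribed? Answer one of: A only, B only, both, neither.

both

Condition A:
Citrulline is absent, so KepX is inactive.
Autoinducer-2 is absent, so FubH is active.
With repressor FubH bound, *sibR* is not transcribed.
So SibR is not produced.
Cu²⁺ is present, so VorC is active.
With repressor VorC bound, *bexD* is not transcribed.
So BexD is not produced.
Indole is present, so GixP is active.
No repressor is bound and GixP is active, so *cilN* is transcribed.
→ *cilN* is ON in A.
Condition B:
Citrulline is absent, so KepX is inactive.
Autoinducer-2 is present, so FubH is inactive.
Required activator KepX is absent, so *sibR* is not transcribed.
So SibR is not produced.
Cu²⁺ is present, so VorC is active.
With repressor VorC bound, *bexD* is not transcribed.
So BexD is not produced.
Indole is present, so GixP is active.
No repressor is bound and GixP is active, so *cilN* is transcribed.
→ *cilN* is ON in B.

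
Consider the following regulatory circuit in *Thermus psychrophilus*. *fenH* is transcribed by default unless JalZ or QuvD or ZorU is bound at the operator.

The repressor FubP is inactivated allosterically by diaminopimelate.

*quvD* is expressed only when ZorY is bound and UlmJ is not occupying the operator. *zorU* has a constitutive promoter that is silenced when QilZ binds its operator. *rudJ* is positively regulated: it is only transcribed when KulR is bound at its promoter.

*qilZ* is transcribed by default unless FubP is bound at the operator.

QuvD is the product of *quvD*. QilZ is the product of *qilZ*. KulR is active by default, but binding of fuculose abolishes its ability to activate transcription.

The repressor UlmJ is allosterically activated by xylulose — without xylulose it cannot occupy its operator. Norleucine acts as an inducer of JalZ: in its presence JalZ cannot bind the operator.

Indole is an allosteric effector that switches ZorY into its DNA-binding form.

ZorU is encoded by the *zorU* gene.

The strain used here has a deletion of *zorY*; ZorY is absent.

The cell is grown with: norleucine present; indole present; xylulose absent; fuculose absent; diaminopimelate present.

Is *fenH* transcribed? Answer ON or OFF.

Norleucine is present, so JalZ is inactive.
Xylulose is absent, so UlmJ is inactive.
ZorY is non-functional in this strain, so it has no effect.
Required activator ZorY is absent, so *quvD* is not transcribed.
So QuvD is not produced.
Diaminopimelate is present, so FubP is inactive.
With no repressor bound, *qilZ* is transcribed.
So QilZ is produced and active.
With repressor QilZ bound, *zorU* is not transcribed.
So ZorU is not produced.
With no repressor bound, *fenH* is transcribed.

ON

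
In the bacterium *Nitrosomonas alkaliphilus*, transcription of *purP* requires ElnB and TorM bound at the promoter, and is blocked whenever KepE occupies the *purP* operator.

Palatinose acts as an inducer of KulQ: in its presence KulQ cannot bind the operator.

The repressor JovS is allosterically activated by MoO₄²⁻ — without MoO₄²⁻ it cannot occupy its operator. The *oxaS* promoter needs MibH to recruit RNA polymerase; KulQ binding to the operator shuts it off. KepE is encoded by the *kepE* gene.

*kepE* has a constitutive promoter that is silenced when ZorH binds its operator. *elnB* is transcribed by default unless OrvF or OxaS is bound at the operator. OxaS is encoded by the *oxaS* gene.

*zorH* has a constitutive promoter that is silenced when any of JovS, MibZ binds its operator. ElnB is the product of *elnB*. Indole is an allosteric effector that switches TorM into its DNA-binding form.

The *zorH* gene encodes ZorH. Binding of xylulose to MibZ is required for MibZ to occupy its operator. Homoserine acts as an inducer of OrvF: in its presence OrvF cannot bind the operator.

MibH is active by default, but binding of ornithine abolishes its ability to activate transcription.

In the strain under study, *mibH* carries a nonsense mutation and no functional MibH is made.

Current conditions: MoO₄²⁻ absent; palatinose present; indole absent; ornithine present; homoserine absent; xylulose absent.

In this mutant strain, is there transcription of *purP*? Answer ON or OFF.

Homoserine is absent, so OrvF is active.
MibH is non-functional in this strain, so it has no effect.
Palatinose is present, so KulQ is inactive.
Required activator MibH is absent, so *oxaS* is not transcribed.
So OxaS is not produced.
With repressor OrvF bound, *elnB* is not transcribed.
So ElnB is not produced.
MoO₄²⁻ is absent, so JovS is inactive.
Xylulose is absent, so MibZ is inactive.
With no repressor bound, *zorH* is transcribed.
So ZorH is produced and active.
With repressor ZorH bound, *kepE* is not transcribed.
So KepE is not produced.
Indole is absent, so TorM is inactive.
Required activator ElnB is absent, so *purP* is not transcribed.

OFF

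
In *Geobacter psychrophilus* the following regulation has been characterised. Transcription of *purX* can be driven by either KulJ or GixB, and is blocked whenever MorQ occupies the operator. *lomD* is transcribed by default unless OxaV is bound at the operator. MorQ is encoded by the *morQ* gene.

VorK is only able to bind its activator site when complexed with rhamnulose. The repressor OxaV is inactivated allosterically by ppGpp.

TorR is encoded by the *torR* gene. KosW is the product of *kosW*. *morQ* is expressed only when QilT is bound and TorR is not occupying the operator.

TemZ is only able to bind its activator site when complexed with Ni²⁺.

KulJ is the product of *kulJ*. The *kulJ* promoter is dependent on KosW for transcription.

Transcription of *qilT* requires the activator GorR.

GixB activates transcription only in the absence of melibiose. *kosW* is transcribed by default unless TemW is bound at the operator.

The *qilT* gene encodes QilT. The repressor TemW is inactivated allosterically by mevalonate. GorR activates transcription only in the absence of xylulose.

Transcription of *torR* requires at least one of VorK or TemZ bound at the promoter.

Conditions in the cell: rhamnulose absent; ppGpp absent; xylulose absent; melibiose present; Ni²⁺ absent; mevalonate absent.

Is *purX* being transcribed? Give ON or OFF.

OFF

Mevalonate is absent, so TemW is active.
With repressor TemW bound, *kosW* is not transcribed.
So KosW is not produced.
Required activator KosW is absent, so *kulJ* is not transcribed.
So KulJ is not produced.
Xylulose is absent, so GorR is active.
No repressor is bound and GorR is active, so *qilT* is transcribed.
So QilT is produced and active.
Rhamnulose is absent, so VorK is inactive.
Ni²⁺ is absent, so TemZ is inactive.
No activator is available at the *torR* promoter, so *torR* is not transcribed.
So TorR is not produced.
No repressor is bound and QilT is active, so *morQ* is transcribed.
So MorQ is produced and active.
Melibiose is present, so GixB is inactive.
With repressor MorQ bound, *purX* is not transcribed.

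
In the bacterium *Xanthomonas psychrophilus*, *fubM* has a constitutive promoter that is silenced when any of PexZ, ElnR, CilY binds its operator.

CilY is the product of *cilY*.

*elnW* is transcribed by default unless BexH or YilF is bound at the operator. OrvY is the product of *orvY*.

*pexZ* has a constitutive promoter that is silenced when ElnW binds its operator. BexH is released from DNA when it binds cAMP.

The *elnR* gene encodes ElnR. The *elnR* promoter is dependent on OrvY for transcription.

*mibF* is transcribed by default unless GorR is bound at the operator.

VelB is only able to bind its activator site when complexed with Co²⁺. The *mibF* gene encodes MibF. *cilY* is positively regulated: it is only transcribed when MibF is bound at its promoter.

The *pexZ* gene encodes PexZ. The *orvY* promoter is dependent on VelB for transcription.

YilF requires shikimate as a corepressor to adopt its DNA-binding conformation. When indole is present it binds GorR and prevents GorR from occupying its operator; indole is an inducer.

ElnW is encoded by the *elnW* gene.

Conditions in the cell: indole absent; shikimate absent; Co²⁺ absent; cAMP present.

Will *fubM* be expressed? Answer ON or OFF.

cAMP is present, so BexH is inactive.
Shikimate is absent, so YilF is inactive.
With no repressor bound, *elnW* is transcribed.
So ElnW is produced and active.
With repressor ElnW bound, *pexZ* is not transcribed.
So PexZ is not produced.
Co²⁺ is absent, so VelB is inactive.
Required activator VelB is absent, so *orvY* is not transcribed.
So OrvY is not produced.
Required activator OrvY is absent, so *elnR* is not transcribed.
So ElnR is not produced.
Indole is absent, so GorR is active.
With repressor GorR bound, *mibF* is not transcribed.
So MibF is not produced.
Required activator MibF is absent, so *cilY* is not transcribed.
So CilY is not produced.
With no repressor bound, *fubM* is transcribed.

ON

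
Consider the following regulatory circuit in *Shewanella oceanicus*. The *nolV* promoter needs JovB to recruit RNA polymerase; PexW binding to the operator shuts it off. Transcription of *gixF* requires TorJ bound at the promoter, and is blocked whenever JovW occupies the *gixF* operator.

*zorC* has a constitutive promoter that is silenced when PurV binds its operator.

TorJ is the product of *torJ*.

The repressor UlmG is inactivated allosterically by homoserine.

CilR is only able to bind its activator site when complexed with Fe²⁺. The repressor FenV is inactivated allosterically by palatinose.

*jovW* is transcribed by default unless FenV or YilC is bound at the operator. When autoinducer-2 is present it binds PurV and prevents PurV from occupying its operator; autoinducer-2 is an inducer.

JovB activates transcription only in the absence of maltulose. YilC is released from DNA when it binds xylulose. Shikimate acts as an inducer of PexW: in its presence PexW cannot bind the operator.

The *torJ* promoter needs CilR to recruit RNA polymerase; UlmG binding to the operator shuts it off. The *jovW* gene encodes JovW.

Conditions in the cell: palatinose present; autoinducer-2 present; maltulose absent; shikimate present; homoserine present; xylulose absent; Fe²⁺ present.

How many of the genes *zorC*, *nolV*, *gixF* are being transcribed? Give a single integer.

3

Autoinducer-2 is present, so PurV is inactive.
With no repressor bound, *zorC* is transcribed.
→ *zorC* is ON.
Maltulose is absent, so JovB is active.
Shikimate is present, so PexW is inactive.
No repressor is bound and JovB is active, so *nolV* is transcribed.
→ *nolV* is ON.
Homoserine is present, so UlmG is inactive.
Fe²⁺ is present, so CilR is active.
No repressor is bound and CilR is active, so *torJ* is transcribed.
So TorJ is produced and active.
Palatinose is present, so FenV is inactive.
Xylulose is absent, so YilC is active.
With repressor YilC bound, *jovW* is not transcribed.
So JovW is not produced.
No repressor is bound and TorJ is active, so *gixF* is transcribed.
→ *gixF* is ON.
3 of the 3 genes are transcribed.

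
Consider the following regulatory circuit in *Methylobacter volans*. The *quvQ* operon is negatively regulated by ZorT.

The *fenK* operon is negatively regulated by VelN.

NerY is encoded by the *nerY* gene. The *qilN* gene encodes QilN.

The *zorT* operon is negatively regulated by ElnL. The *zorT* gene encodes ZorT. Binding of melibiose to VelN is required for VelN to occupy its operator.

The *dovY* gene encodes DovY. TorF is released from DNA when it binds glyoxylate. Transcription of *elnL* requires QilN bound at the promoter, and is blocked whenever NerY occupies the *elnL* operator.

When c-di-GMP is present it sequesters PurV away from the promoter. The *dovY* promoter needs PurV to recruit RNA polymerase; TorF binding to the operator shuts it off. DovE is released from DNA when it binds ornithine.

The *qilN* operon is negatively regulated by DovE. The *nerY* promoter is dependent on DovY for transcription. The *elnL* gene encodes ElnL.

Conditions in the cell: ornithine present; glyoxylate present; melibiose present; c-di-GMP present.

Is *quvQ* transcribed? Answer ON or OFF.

ON

Glyoxylate is present, so TorF is inactive.
c-di-GMP is present, so PurV is inactive.
Required activator PurV is absent, so *dovY* is not transcribed.
So DovY is not produced.
Required activator DovY is absent, so *nerY* is not transcribed.
So NerY is not produced.
Ornithine is present, so DovE is inactive.
With no repressor bound, *qilN* is transcribed.
So QilN is produced and active.
No repressor is bound and QilN is active, so *elnL* is transcribed.
So ElnL is produced and active.
With repressor ElnL bound, *zorT* is not transcribed.
So ZorT is not produced.
With no repressor bound, *quvQ* is transcribed.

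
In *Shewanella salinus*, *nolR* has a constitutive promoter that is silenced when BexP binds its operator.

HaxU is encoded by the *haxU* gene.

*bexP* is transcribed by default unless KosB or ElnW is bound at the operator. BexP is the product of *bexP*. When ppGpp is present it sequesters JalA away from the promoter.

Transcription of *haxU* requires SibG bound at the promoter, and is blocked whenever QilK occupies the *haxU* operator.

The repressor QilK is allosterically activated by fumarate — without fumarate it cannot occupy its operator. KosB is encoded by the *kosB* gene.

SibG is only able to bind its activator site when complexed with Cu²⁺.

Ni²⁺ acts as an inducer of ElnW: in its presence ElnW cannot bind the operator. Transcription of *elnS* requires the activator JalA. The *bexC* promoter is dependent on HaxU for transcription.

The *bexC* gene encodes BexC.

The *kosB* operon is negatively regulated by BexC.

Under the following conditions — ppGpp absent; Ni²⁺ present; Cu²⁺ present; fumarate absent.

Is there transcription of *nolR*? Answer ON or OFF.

OFF

Cu²⁺ is present, so SibG is active.
Fumarate is absent, so QilK is inactive.
No repressor is bound and SibG is active, so *haxU* is transcribed.
So HaxU is produced and active.
No repressor is bound and HaxU is active, so *bexC* is transcribed.
So BexC is produced and active.
With repressor BexC bound, *kosB* is not transcribed.
So KosB is not produced.
Ni²⁺ is present, so ElnW is inactive.
With no repressor bound, *bexP* is transcribed.
So BexP is produced and active.
With repressor BexP bound, *nolR* is not transcribed.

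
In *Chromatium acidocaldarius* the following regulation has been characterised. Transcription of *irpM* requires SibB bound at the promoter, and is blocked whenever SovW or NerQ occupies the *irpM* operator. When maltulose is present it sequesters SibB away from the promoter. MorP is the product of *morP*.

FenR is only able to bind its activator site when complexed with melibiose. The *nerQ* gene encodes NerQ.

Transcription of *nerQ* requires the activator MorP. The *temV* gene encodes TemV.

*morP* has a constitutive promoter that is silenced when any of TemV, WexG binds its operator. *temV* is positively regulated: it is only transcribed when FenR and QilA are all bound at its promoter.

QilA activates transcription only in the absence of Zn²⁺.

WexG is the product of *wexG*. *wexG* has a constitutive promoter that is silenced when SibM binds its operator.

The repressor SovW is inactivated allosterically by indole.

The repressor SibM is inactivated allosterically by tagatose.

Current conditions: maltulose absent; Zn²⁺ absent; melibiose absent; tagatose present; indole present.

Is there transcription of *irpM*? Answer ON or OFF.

Indole is present, so SovW is inactive.
Maltulose is absent, so SibB is active.
Melibiose is absent, so FenR is inactive.
Zn²⁺ is absent, so QilA is active.
Required activator FenR is absent, so *temV* is not transcribed.
So TemV is not produced.
Tagatose is present, so SibM is inactive.
With no repressor bound, *wexG* is transcribed.
So WexG is produced and active.
With repressor WexG bound, *morP* is not transcribed.
So MorP is not produced.
Required activator MorP is absent, so *nerQ* is not transcribed.
So NerQ is not produced.
No repressor is bound and SibB is active, so *irpM* is transcribed.

ON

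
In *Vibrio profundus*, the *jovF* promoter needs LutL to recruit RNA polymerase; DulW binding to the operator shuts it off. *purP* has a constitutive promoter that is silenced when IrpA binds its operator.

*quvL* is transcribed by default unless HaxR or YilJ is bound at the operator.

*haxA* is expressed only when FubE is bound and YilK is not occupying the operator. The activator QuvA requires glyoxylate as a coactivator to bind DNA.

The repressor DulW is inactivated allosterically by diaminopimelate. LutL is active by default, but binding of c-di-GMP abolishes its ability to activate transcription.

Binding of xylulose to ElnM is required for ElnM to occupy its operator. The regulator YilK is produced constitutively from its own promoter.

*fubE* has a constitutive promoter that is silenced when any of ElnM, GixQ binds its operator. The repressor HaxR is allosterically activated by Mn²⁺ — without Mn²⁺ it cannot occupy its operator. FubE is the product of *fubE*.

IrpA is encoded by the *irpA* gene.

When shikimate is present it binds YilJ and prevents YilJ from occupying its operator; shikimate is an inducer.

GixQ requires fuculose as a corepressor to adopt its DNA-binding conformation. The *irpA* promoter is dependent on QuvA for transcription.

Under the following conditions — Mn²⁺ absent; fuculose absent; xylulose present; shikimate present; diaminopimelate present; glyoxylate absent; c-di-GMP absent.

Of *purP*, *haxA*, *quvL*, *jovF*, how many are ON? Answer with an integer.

Glyoxylate is absent, so QuvA is inactive.
Required activator QuvA is absent, so *irpA* is not transcribed.
So IrpA is not produced.
With no repressor bound, *purP* is transcribed.
→ *purP* is ON.
Xylulose is present, so ElnM is active.
Fuculose is absent, so GixQ is inactive.
With repressor ElnM bound, *fubE* is not transcribed.
So FubE is not produced.
YilK is produced constitutively and is active.
With repressor YilK bound, *haxA* is not transcribed.
→ *haxA* is OFF.
Mn²⁺ is absent, so HaxR is inactive.
Shikimate is present, so YilJ is inactive.
With no repressor bound, *quvL* is transcribed.
→ *quvL* is ON.
c-di-GMP is absent, so LutL is active.
Diaminopimelate is present, so DulW is inactive.
No repressor is bound and LutL is active, so *jovF* is transcribed.
→ *jovF* is ON.
3 of the 4 genes are transcribed.

3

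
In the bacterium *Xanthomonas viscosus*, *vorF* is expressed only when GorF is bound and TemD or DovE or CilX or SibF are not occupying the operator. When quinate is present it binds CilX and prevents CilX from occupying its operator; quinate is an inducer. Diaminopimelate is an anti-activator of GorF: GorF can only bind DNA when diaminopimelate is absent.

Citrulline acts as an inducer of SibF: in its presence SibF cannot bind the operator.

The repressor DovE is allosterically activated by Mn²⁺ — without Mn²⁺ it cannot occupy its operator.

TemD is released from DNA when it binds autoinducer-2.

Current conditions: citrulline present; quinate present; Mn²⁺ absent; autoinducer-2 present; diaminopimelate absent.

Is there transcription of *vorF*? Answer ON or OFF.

Autoinducer-2 is present, so TemD is inactive.
Mn²⁺ is absent, so DovE is inactive.
Quinate is present, so CilX is inactive.
Citrulline is present, so SibF is inactive.
Diaminopimelate is absent, so GorF is active.
No repressor is bound and GorF is active, so *vorF* is transcribed.

ON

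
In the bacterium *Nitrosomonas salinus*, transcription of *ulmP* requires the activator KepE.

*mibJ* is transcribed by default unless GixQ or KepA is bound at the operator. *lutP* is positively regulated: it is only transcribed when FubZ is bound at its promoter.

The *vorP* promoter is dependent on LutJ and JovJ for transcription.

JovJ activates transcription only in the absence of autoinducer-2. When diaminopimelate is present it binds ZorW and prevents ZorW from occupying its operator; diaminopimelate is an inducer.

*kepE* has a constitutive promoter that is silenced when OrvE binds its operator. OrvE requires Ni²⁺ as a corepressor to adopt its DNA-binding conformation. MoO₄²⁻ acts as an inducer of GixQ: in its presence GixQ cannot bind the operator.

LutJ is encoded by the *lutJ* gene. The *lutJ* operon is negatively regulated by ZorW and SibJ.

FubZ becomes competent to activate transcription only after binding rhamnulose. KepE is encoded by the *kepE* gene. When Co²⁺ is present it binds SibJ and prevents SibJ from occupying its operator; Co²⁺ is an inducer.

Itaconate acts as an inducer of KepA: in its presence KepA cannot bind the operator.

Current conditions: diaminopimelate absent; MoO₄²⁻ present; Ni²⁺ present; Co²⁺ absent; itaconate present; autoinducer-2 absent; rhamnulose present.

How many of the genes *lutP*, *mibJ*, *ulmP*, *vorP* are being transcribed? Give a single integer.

Rhamnulose is present, so FubZ is active.
No repressor is bound and FubZ is active, so *lutP* is transcribed.
→ *lutP* is ON.
MoO₄²⁻ is present, so GixQ is inactive.
Itaconate is present, so KepA is inactive.
With no repressor bound, *mibJ* is transcribed.
→ *mibJ* is ON.
Ni²⁺ is present, so OrvE is active.
With repressor OrvE bound, *kepE* is not transcribed.
So KepE is not produced.
Required activator KepE is absent, so *ulmP* is not transcribed.
→ *ulmP* is OFF.
Diaminopimelate is absent, so ZorW is active.
Co²⁺ is absent, so SibJ is active.
With repressor ZorW bound, *lutJ* is not transcribed.
So LutJ is not produced.
Autoinducer-2 is absent, so JovJ is active.
Required activator LutJ is absent, so *vorP* is not transcribed.
→ *vorP* is OFF.
2 of the 4 genes are transcribed.

2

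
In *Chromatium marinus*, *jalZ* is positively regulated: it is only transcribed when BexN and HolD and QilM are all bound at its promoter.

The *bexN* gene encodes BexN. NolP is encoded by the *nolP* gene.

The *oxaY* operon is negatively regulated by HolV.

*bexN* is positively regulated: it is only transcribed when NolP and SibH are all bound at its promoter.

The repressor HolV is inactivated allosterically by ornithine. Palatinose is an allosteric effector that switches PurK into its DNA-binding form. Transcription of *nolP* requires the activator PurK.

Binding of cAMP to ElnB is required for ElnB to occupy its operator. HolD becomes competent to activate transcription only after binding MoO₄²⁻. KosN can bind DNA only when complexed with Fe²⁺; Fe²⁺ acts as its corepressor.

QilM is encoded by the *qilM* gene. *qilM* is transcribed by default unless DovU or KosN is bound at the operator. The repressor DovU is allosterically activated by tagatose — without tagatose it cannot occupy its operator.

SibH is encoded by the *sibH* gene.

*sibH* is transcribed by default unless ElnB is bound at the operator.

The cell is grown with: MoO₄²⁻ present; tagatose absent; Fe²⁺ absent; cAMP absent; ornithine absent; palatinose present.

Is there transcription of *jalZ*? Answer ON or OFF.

Palatinose is present, so PurK is active.
No repressor is bound and PurK is active, so *nolP* is transcribed.
So NolP is produced and active.
cAMP is absent, so ElnB is inactive.
With no repressor bound, *sibH* is transcribed.
So SibH is produced and active.
No repressor is bound and NolP and SibH are active, so *bexN* is transcribed.
So BexN is produced and active.
MoO₄²⁻ is present, so HolD is active.
Tagatose is absent, so DovU is inactive.
Fe²⁺ is absent, so KosN is inactive.
With no repressor bound, *qilM* is transcribed.
So QilM is produced and active.
No repressor is bound and BexN and HolD and QilM are active, so *jalZ* is transcribed.

ON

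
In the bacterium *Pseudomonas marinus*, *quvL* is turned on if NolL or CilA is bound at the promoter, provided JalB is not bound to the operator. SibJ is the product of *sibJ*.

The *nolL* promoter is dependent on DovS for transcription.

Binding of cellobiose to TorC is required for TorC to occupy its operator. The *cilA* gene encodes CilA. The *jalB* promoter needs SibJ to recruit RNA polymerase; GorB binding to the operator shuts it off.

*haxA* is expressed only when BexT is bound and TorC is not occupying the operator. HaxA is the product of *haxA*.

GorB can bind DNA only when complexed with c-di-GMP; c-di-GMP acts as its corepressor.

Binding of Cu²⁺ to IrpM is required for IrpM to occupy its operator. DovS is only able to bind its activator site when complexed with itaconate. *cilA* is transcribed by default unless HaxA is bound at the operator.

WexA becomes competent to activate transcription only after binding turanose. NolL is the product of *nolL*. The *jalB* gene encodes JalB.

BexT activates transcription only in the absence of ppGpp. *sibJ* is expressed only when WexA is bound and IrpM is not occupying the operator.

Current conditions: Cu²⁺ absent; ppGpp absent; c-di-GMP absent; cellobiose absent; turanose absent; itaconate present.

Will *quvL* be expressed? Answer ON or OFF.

ON

Itaconate is present, so DovS is active.
No repressor is bound and DovS is active, so *nolL* is transcribed.
So NolL is produced and active.
c-di-GMP is absent, so GorB is inactive.
Cu²⁺ is absent, so IrpM is inactive.
Turanose is absent, so WexA is inactive.
Required activator WexA is absent, so *sibJ* is not transcribed.
So SibJ is not produced.
Required activator SibJ is absent, so *jalB* is not transcribed.
So JalB is not produced.
Cellobiose is absent, so TorC is inactive.
ppGpp is absent, so BexT is active.
No repressor is bound and BexT is active, so *haxA* is transcribed.
So HaxA is produced and active.
With repressor HaxA bound, *cilA* is not transcribed.
So CilA is not produced.
Activator NolL is present, so *quvL* is transcribed.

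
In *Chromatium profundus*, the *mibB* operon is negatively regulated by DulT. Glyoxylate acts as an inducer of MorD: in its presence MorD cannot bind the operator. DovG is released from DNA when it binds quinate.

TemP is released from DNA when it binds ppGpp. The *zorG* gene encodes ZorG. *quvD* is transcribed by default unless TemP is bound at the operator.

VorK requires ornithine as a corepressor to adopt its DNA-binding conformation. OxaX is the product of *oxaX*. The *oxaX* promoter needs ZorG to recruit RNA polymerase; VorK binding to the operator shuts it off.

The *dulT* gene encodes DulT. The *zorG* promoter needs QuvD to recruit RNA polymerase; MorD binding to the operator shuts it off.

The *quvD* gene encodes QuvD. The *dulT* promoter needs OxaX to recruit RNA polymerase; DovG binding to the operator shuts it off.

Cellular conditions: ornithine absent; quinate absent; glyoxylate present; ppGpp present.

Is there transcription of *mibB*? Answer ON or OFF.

ppGpp is present, so TemP is inactive.
With no repressor bound, *quvD* is transcribed.
So QuvD is produced and active.
Glyoxylate is present, so MorD is inactive.
No repressor is bound and QuvD is active, so *zorG* is transcribed.
So ZorG is produced and active.
Ornithine is absent, so VorK is inactive.
No repressor is bound and ZorG is active, so *oxaX* is transcribed.
So OxaX is produced and active.
Quinate is absent, so DovG is active.
With repressor DovG bound, *dulT* is not transcribed.
So DulT is not produced.
With no repressor bound, *mibB* is transcribed.

ON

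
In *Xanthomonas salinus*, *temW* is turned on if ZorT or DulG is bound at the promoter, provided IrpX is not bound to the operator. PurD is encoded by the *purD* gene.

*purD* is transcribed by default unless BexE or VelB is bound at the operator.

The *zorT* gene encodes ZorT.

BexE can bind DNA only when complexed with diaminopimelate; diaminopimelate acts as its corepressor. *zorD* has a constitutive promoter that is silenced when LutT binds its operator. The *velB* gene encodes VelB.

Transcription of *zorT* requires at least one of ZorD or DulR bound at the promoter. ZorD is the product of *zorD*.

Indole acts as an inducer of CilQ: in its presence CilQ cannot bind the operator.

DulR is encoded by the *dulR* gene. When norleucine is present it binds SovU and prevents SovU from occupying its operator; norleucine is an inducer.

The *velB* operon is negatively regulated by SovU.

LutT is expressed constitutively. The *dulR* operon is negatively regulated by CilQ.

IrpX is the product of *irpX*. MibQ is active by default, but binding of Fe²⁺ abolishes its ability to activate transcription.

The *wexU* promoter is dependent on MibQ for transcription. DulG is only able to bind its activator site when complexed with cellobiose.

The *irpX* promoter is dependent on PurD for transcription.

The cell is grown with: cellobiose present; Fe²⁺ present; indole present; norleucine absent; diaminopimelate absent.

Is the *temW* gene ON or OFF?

OFF

LutT is produced constitutively and is active.
With repressor LutT bound, *zorD* is not transcribed.
So ZorD is not produced.
Indole is present, so CilQ is inactive.
With no repressor bound, *dulR* is transcribed.
So DulR is produced and active.
Activator DulR is present, so *zorT* is transcribed.
So ZorT is produced and active.
Cellobiose is present, so DulG is active.
Diaminopimelate is absent, so BexE is inactive.
Norleucine is absent, so SovU is active.
With repressor SovU bound, *velB* is not transcribed.
So VelB is not produced.
With no repressor bound, *purD* is transcribed.
So PurD is produced and active.
No repressor is bound and PurD is active, so *irpX* is transcribed.
So IrpX is produced and active.
With repressor IrpX bound, *temW* is not transcribed.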